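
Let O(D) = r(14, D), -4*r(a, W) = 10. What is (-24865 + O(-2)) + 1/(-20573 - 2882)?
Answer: -1166534427/46910 ≈ -24868.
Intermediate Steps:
r(a, W) = -5/2 (r(a, W) = -¼*10 = -5/2)
O(D) = -5/2
(-24865 + O(-2)) + 1/(-20573 - 2882) = (-24865 - 5/2) + 1/(-20573 - 2882) = -49735/2 + 1/(-23455) = -49735/2 - 1/23455 = -1166534427/46910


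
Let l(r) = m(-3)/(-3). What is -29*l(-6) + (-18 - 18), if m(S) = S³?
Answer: -297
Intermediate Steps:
l(r) = 9 (l(r) = (-3)³/(-3) = -27*(-⅓) = 9)
-29*l(-6) + (-18 - 18) = -29*9 + (-18 - 18) = -261 - 36 = -297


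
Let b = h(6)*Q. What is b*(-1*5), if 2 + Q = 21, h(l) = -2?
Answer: 190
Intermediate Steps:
Q = 19 (Q = -2 + 21 = 19)
b = -38 (b = -2*19 = -38)
b*(-1*5) = -(-38)*5 = -38*(-5) = 190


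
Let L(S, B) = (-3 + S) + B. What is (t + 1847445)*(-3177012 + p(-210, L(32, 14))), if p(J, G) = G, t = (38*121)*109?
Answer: -7461515171563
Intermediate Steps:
t = 501182 (t = 4598*109 = 501182)
L(S, B) = -3 + B + S
(t + 1847445)*(-3177012 + p(-210, L(32, 14))) = (501182 + 1847445)*(-3177012 + (-3 + 14 + 32)) = 2348627*(-3177012 + 43) = 2348627*(-3176969) = -7461515171563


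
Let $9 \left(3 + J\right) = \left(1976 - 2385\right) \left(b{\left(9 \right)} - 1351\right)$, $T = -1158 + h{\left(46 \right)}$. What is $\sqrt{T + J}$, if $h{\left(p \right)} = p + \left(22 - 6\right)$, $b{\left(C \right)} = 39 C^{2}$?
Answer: $\frac{i \sqrt{749363}}{3} \approx 288.55 i$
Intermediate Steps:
$h{\left(p \right)} = 16 + p$ ($h{\left(p \right)} = p + 16 = 16 + p$)
$T = -1096$ ($T = -1158 + \left(16 + 46\right) = -1158 + 62 = -1096$)
$J = - \frac{739499}{9}$ ($J = -3 + \frac{\left(1976 - 2385\right) \left(39 \cdot 9^{2} - 1351\right)}{9} = -3 + \frac{\left(-409\right) \left(39 \cdot 81 - 1351\right)}{9} = -3 + \frac{\left(-409\right) \left(3159 - 1351\right)}{9} = -3 + \frac{\left(-409\right) 1808}{9} = -3 + \frac{1}{9} \left(-739472\right) = -3 - \frac{739472}{9} = - \frac{739499}{9} \approx -82167.0$)
$\sqrt{T + J} = \sqrt{-1096 - \frac{739499}{9}} = \sqrt{- \frac{749363}{9}} = \frac{i \sqrt{749363}}{3}$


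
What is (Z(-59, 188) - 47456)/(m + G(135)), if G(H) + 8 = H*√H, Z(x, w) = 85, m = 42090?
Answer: -1993466422/1768434349 + 19185255*√15/1768434349 ≈ -1.0852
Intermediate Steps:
G(H) = -8 + H^(3/2) (G(H) = -8 + H*√H = -8 + H^(3/2))
(Z(-59, 188) - 47456)/(m + G(135)) = (85 - 47456)/(42090 + (-8 + 135^(3/2))) = -47371/(42090 + (-8 + 405*√15)) = -47371/(42082 + 405*√15)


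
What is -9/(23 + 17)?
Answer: -9/40 ≈ -0.22500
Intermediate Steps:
-9/(23 + 17) = -9/40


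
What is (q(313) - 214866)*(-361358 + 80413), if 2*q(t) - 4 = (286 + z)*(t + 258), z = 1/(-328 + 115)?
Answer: 15943195251865/426 ≈ 3.7425e+10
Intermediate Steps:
z = -1/213 (z = 1/(-213) = -1/213 ≈ -0.0046948)
q(t) = 2619573/71 + 60917*t/426 (q(t) = 2 + ((286 - 1/213)*(t + 258))/2 = 2 + (60917*(258 + t)/213)/2 = 2 + (5238862/71 + 60917*t/213)/2 = 2 + (2619431/71 + 60917*t/426) = 2619573/71 + 60917*t/426)
(q(313) - 214866)*(-361358 + 80413) = ((2619573/71 + (60917/426)*313) - 214866)*(-361358 + 80413) = ((2619573/71 + 19067021/426) - 214866)*(-280945) = (34784459/426 - 214866)*(-280945) = -56748457/426*(-280945) = 15943195251865/426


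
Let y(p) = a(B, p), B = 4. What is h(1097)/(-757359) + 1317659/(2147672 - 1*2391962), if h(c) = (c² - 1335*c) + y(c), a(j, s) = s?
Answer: -34608451473/6852415930 ≈ -5.0505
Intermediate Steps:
y(p) = p
h(c) = c² - 1334*c (h(c) = (c² - 1335*c) + c = c² - 1334*c)
h(1097)/(-757359) + 1317659/(2147672 - 1*2391962) = (1097*(-1334 + 1097))/(-757359) + 1317659/(2147672 - 1*2391962) = (1097*(-237))*(-1/757359) + 1317659/(2147672 - 2391962) = -259989*(-1/757359) + 1317659/(-244290) = 86663/252453 + 1317659*(-1/244290) = 86663/252453 - 1317659/244290 = -34608451473/6852415930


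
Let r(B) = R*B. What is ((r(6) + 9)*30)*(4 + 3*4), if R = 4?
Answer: 15840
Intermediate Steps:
r(B) = 4*B
((r(6) + 9)*30)*(4 + 3*4) = ((4*6 + 9)*30)*(4 + 3*4) = ((24 + 9)*30)*(4 + 12) = (33*30)*16 = 990*16 = 15840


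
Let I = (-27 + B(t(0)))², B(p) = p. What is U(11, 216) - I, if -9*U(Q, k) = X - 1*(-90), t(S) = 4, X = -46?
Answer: -4805/9 ≈ -533.89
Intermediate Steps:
U(Q, k) = -44/9 (U(Q, k) = -(-46 - 1*(-90))/9 = -(-46 + 90)/9 = -⅑*44 = -44/9)
I = 529 (I = (-27 + 4)² = (-23)² = 529)
U(11, 216) - I = -44/9 - 1*529 = -44/9 - 529 = -4805/9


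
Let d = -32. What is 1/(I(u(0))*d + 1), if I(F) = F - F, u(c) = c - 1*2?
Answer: 1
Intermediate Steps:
u(c) = -2 + c (u(c) = c - 2 = -2 + c)
I(F) = 0
1/(I(u(0))*d + 1) = 1/(0*(-32) + 1) = 1/(0 + 1) = 1/1 = 1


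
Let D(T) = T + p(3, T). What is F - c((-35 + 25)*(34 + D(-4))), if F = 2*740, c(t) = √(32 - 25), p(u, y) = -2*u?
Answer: 1480 - √7 ≈ 1477.4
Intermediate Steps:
D(T) = -6 + T (D(T) = T - 2*3 = T - 6 = -6 + T)
c(t) = √7
F = 1480
F - c((-35 + 25)*(34 + D(-4))) = 1480 - √7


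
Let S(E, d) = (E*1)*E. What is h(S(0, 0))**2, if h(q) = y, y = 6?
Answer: 36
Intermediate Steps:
S(E, d) = E**2 (S(E, d) = E*E = E**2)
h(q) = 6
h(S(0, 0))**2 = 6**2 = 36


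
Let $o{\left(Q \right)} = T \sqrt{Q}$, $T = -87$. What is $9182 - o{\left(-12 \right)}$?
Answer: $9182 + 174 i \sqrt{3} \approx 9182.0 + 301.38 i$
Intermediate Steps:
$o{\left(Q \right)} = - 87 \sqrt{Q}$
$9182 - o{\left(-12 \right)} = 9182 - - 87 \sqrt{-12} = 9182 - - 87 \cdot 2 i \sqrt{3} = 9182 - - 174 i \sqrt{3} = 9182 + 174 i \sqrt{3}$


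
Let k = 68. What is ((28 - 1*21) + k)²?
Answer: 5625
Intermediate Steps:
((28 - 1*21) + k)² = ((28 - 1*21) + 68)² = ((28 - 21) + 68)² = (7 + 68)² = 75² = 5625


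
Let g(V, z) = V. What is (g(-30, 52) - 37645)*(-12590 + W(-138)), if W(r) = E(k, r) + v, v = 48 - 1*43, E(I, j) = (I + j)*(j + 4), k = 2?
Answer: -212449325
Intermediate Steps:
E(I, j) = (4 + j)*(I + j) (E(I, j) = (I + j)*(4 + j) = (4 + j)*(I + j))
v = 5 (v = 48 - 43 = 5)
W(r) = 13 + r² + 6*r (W(r) = (r² + 4*2 + 4*r + 2*r) + 5 = (r² + 8 + 4*r + 2*r) + 5 = (8 + r² + 6*r) + 5 = 13 + r² + 6*r)
(g(-30, 52) - 37645)*(-12590 + W(-138)) = (-30 - 37645)*(-12590 + (13 + (-138)² + 6*(-138))) = -37675*(-12590 + (13 + 19044 - 828)) = -37675*(-12590 + 18229) = -37675*5639 = -212449325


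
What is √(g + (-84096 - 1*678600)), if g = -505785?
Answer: I*√1268481 ≈ 1126.3*I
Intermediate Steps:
√(g + (-84096 - 1*678600)) = √(-505785 + (-84096 - 1*678600)) = √(-505785 + (-84096 - 678600)) = √(-505785 - 762696) = √(-1268481) = I*√1268481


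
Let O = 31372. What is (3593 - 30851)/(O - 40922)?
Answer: 13629/4775 ≈ 2.8542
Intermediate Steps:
(3593 - 30851)/(O - 40922) = (3593 - 30851)/(31372 - 40922) = -27258/(-9550) = -27258*(-1/9550) = 13629/4775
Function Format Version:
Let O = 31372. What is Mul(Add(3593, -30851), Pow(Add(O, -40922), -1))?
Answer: Rational(13629, 4775) ≈ 2.8542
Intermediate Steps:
Mul(Add(3593, -30851), Pow(Add(O, -40922), -1)) = Mul(Add(3593, -30851), Pow(Add(31372, -40922), -1)) = Mul(-27258, Pow(-9550, -1)) = Mul(-27258, Rational(-1, 9550)) = Rational(13629, 4775)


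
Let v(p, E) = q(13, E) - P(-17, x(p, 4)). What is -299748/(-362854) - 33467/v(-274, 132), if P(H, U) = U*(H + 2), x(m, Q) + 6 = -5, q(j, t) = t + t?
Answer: -6056979883/17961273 ≈ -337.22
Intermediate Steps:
q(j, t) = 2*t
x(m, Q) = -11 (x(m, Q) = -6 - 5 = -11)
P(H, U) = U*(2 + H)
v(p, E) = -165 + 2*E (v(p, E) = 2*E - (-11)*(2 - 17) = 2*E - (-11)*(-15) = 2*E - 1*165 = 2*E - 165 = -165 + 2*E)
-299748/(-362854) - 33467/v(-274, 132) = -299748/(-362854) - 33467/(-165 + 2*132) = -299748*(-1/362854) - 33467/(-165 + 264) = 149874/181427 - 33467/99 = -6056979883/17961273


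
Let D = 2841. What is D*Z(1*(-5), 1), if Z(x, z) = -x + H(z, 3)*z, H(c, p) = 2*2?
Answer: 25569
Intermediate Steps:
H(c, p) = 4
Z(x, z) = -x + 4*z
D*Z(1*(-5), 1) = 2841*(-(-5) + 4*1) = 2841*(-1*(-5) + 4) = 2841*(5 + 4) = 2841*9 = 25569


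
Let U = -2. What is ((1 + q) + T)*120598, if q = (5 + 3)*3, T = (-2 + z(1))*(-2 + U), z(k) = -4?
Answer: 5909302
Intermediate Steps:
T = 24 (T = (-2 - 4)*(-2 - 2) = -6*(-4) = 24)
q = 24 (q = 8*3 = 24)
((1 + q) + T)*120598 = ((1 + 24) + 24)*120598 = (25 + 24)*120598 = 49*120598 = 5909302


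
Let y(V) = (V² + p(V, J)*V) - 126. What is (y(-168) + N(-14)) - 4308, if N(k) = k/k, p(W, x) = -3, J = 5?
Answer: 24295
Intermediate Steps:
N(k) = 1
y(V) = -126 + V² - 3*V (y(V) = (V² - 3*V) - 126 = -126 + V² - 3*V)
(y(-168) + N(-14)) - 4308 = ((-126 + (-168)² - 3*(-168)) + 1) - 4308 = ((-126 + 28224 + 504) + 1) - 4308 = (28602 + 1) - 4308 = 28603 - 4308 = 24295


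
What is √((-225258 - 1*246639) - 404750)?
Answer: I*√876647 ≈ 936.29*I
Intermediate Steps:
√((-225258 - 1*246639) - 404750) = √((-225258 - 246639) - 404750) = √(-471897 - 404750) = √(-876647) = I*√876647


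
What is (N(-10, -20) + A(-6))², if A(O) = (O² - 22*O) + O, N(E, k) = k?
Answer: 20164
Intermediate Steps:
A(O) = O² - 21*O
(N(-10, -20) + A(-6))² = (-20 - 6*(-21 - 6))² = (-20 - 6*(-27))² = (-20 + 162)² = 142² = 20164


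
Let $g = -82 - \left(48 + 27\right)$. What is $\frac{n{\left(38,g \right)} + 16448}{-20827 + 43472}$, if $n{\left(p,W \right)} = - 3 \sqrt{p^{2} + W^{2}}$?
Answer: $\frac{16448}{22645} - \frac{3 \sqrt{26093}}{22645} \approx 0.70494$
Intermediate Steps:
$g = -157$ ($g = -82 - 75 = -157$)
$n{\left(p,W \right)} = - 3 \sqrt{W^{2} + p^{2}}$
$\frac{n{\left(38,g \right)} + 16448}{-20827 + 43472} = \frac{- 3 \sqrt{\left(-157\right)^{2} + 38^{2}} + 16448}{-20827 + 43472} = \frac{- 3 \sqrt{24649 + 1444} + 16448}{22645} = \left(- 3 \sqrt{26093} + 16448\right) \frac{1}{22645} = \left(16448 - 3 \sqrt{26093}\right) \frac{1}{22645} = \frac{16448}{22645} - \frac{3 \sqrt{26093}}{22645}$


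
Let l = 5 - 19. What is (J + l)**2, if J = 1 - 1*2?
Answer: 225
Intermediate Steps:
J = -1 (J = 1 - 2 = -1)
l = -14
(J + l)**2 = (-1 - 14)**2 = (-15)**2 = 225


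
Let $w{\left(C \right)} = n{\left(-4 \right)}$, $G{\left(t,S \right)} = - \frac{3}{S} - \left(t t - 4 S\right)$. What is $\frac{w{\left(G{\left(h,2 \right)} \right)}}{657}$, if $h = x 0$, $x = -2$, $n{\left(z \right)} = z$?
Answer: $- \frac{4}{657} \approx -0.0060883$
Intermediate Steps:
$h = 0$ ($h = \left(-2\right) 0 = 0$)
$G{\left(t,S \right)} = - t^{2} - \frac{3}{S} + 4 S$ ($G{\left(t,S \right)} = - \frac{3}{S} - \left(t^{2} - 4 S\right) = - \frac{3}{S} + \left(- t^{2} + 4 S\right) = - t^{2} - \frac{3}{S} + 4 S$)
$w{\left(C \right)} = -4$
$\frac{w{\left(G{\left(h,2 \right)} \right)}}{657} = - \frac{4}{657}$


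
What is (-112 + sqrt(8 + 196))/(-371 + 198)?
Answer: 112/173 - 2*sqrt(51)/173 ≈ 0.56484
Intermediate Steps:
(-112 + sqrt(8 + 196))/(-371 + 198) = (-112 + sqrt(204))/(-173) = (-112 + 2*sqrt(51))*(-1/173) = 112/173 - 2*sqrt(51)/173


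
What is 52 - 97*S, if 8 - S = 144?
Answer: 13244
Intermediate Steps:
S = -136 (S = 8 - 1*144 = 8 - 144 = -136)
52 - 97*S = 52 - 97*(-136) = 52 + 13192 = 13244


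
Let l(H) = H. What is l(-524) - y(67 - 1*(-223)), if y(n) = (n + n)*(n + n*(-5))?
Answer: 672276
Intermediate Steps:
y(n) = -8*n² (y(n) = (2*n)*(n - 5*n) = (2*n)*(-4*n) = -8*n²)
l(-524) - y(67 - 1*(-223)) = -524 - (-8)*(67 - 1*(-223))² = -524 - (-8)*(67 + 223)² = -524 - (-8)*290² = -524 - (-8)*84100 = -524 - 1*(-672800) = -524 + 672800 = 672276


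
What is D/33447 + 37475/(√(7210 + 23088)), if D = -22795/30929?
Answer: -22795/1034482263 + 37475*√30298/30298 ≈ 215.30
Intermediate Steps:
D = -22795/30929 (D = -22795*1/30929 = -22795/30929 ≈ -0.73701)
D/33447 + 37475/(√(7210 + 23088)) = -22795/30929/33447 + 37475/(√(7210 + 23088)) = -22795/30929*1/33447 + 37475/(√30298) = -22795/1034482263 + 37475*(√30298/30298) = -22795/1034482263 + 37475*√30298/30298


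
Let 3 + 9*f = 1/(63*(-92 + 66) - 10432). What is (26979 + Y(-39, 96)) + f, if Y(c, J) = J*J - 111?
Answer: 3919768709/108630 ≈ 36084.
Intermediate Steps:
Y(c, J) = -111 + J² (Y(c, J) = J² - 111 = -111 + J²)
f = -36211/108630 (f = -⅓ + 1/(9*(63*(-92 + 66) - 10432)) = -⅓ + 1/(9*(63*(-26) - 10432)) = -⅓ + 1/(9*(-1638 - 10432)) = -⅓ + (⅑)/(-12070) = -⅓ + (⅑)*(-1/12070) = -⅓ - 1/108630 = -36211/108630 ≈ -0.33334)
(26979 + Y(-39, 96)) + f = (26979 + (-111 + 96²)) - 36211/108630 = (26979 + (-111 + 9216)) - 36211/108630 = (26979 + 9105) - 36211/108630 = 36084 - 36211/108630 = 3919768709/108630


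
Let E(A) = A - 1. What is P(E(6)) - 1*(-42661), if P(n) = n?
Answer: 42666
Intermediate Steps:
E(A) = -1 + A
P(E(6)) - 1*(-42661) = (-1 + 6) - 1*(-42661) = 5 + 42661 = 42666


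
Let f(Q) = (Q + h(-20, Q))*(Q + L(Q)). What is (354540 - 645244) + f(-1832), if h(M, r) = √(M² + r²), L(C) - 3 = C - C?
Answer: 3060024 - 7316*√209789 ≈ -2.9090e+5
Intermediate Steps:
L(C) = 3 (L(C) = 3 + (C - C) = 3 + 0 = 3)
f(Q) = (3 + Q)*(Q + √(400 + Q²)) (f(Q) = (Q + √((-20)² + Q²))*(Q + 3) = (Q + √(400 + Q²))*(3 + Q) = (3 + Q)*(Q + √(400 + Q²)))
(354540 - 645244) + f(-1832) = (354540 - 645244) + ((-1832)² + 3*(-1832) + 3*√(400 + (-1832)²) - 1832*√(400 + (-1832)²)) = -290704 + (3356224 - 5496 + 3*√(400 + 3356224) - 1832*√(400 + 3356224)) = -290704 + (3356224 - 5496 + 3*√3356624 - 7328*√209789) = -290704 + (3356224 - 5496 + 3*(4*√209789) - 7328*√209789) = -290704 + (3356224 - 5496 + 12*√209789 - 7328*√209789) = -290704 + (3350728 - 7316*√209789) = 3060024 - 7316*√209789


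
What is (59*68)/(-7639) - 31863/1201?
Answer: -248219869/9174439 ≈ -27.056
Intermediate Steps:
(59*68)/(-7639) - 31863/1201 = 4012*(-1/7639) - 31863*1/1201 = -4012/7639 - 31863/1201 = -248219869/9174439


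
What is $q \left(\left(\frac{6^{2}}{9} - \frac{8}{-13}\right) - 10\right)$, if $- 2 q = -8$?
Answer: $- \frac{280}{13} \approx -21.538$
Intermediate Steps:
$q = 4$ ($q = \left(- \frac{1}{2}\right) \left(-8\right) = 4$)
$q \left(\left(\frac{6^{2}}{9} - \frac{8}{-13}\right) - 10\right) = 4 \left(\left(\frac{6^{2}}{9} - \frac{8}{-13}\right) - 10\right) = 4 \left(\left(36 \cdot \frac{1}{9} - - \frac{8}{13}\right) - 10\right) = 4 \left(\left(4 + \frac{8}{13}\right) - 10\right) = 4 \left(\frac{60}{13} - 10\right) = 4 \left(- \frac{70}{13}\right) = - \frac{280}{13}$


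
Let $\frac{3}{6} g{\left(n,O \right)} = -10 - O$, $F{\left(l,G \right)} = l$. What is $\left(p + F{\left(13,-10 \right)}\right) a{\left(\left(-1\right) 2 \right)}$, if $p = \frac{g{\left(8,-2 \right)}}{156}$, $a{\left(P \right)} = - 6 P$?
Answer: $\frac{2012}{13} \approx 154.77$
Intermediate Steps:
$g{\left(n,O \right)} = -20 - 2 O$ ($g{\left(n,O \right)} = 2 \left(-10 - O\right) = -20 - 2 O$)
$p = - \frac{4}{39}$ ($p = \frac{-20 - -4}{156} = \left(-20 + 4\right) \frac{1}{156} = \left(-16\right) \frac{1}{156} = - \frac{4}{39} \approx -0.10256$)
$\left(p + F{\left(13,-10 \right)}\right) a{\left(\left(-1\right) 2 \right)} = \left(- \frac{4}{39} + 13\right) \left(- 6 \left(\left(-1\right) 2\right)\right) = \frac{503 \left(\left(-6\right) \left(-2\right)\right)}{39} = \frac{503}{39} \cdot 12 = \frac{2012}{13}$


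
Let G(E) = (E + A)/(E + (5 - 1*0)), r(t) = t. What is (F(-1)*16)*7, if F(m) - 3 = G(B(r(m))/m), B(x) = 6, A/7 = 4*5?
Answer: -14672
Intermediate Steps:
A = 140 (A = 7*(4*5) = 7*20 = 140)
G(E) = (140 + E)/(5 + E) (G(E) = (E + 140)/(E + (5 - 1*0)) = (140 + E)/(E + (5 + 0)) = (140 + E)/(E + 5) = (140 + E)/(5 + E))
F(m) = 3 + (140 + 6/m)/(5 + 6/m)
(F(-1)*16)*7 = (((24 + 155*(-1))/(6 + 5*(-1)))*16)*7 = (((24 - 155)/(6 - 5))*16)*7 = ((-131/1)*16)*7 = ((1*(-131))*16)*7 = -131*16*7 = -2096*7 = -14672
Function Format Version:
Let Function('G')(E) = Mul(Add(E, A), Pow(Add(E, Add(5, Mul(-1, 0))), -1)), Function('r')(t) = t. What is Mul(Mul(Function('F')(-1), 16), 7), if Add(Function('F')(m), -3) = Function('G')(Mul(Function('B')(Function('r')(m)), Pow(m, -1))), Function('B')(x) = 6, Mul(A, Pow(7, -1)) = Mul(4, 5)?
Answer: -14672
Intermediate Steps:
A = 140 (A = Mul(7, Mul(4, 5)) = Mul(7, 20) = 140)
Function('G')(E) = Mul(Pow(Add(5, E), -1), Add(140, E)) (Function('G')(E) = Mul(Add(E, 140), Pow(Add(E, Add(5, Mul(-1, 0))), -1)) = Mul(Add(140, E), Pow(Add(E, Add(5, 0)), -1)) = Mul(Add(140, E), Pow(Add(E, 5), -1)) = Mul(Add(140, E), Pow(Add(5, E), -1)) = Mul(Pow(Add(5, E), -1), Add(140, E)))
Function('F')(m) = Add(3, Mul(Pow(Add(5, Mul(6, Pow(m, -1))), -1), Add(140, Mul(6, Pow(m, -1)))))
Mul(Mul(Function('F')(-1), 16), 7) = Mul(Mul(Mul(Pow(Add(6, Mul(5, -1)), -1), Add(24, Mul(155, -1))), 16), 7) = Mul(Mul(Mul(Pow(Add(6, -5), -1), Add(24, -155)), 16), 7) = Mul(Mul(Mul(Pow(1, -1), -131), 16), 7) = Mul(Mul(Mul(1, -131), 16), 7) = Mul(Mul(-131, 16), 7) = Mul(-2096, 7) = -14672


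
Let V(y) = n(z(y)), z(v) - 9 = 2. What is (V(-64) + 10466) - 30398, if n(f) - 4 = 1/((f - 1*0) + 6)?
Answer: -338775/17 ≈ -19928.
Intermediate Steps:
z(v) = 11 (z(v) = 9 + 2 = 11)
n(f) = 4 + 1/(6 + f) (n(f) = 4 + 1/((f - 1*0) + 6) = 4 + 1/((f + 0) + 6) = 4 + 1/(f + 6) = 4 + 1/(6 + f))
V(y) = 69/17 (V(y) = (25 + 4*11)/(6 + 11) = (25 + 44)/17 = (1/17)*69 = 69/17)
(V(-64) + 10466) - 30398 = (69/17 + 10466) - 30398 = 177991/17 - 30398 = -338775/17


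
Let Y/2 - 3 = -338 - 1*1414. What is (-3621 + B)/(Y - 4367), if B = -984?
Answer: 921/1573 ≈ 0.58551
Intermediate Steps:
Y = -3498 (Y = 6 + 2*(-338 - 1*1414) = 6 + 2*(-338 - 1414) = 6 + 2*(-1752) = 6 - 3504 = -3498)
(-3621 + B)/(Y - 4367) = (-3621 - 984)/(-3498 - 4367) = -4605/(-7865) = -4605*(-1/7865) = 921/1573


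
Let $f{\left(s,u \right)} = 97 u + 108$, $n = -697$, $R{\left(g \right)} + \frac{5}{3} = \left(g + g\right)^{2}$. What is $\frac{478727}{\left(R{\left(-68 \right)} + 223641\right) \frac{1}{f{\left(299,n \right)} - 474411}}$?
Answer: $- \frac{389141859036}{363203} \approx -1.0714 \cdot 10^{6}$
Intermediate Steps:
$R{\left(g \right)} = - \frac{5}{3} + 4 g^{2}$ ($R{\left(g \right)} = - \frac{5}{3} + \left(g + g\right)^{2} = - \frac{5}{3} + \left(2 g\right)^{2} = - \frac{5}{3} + 4 g^{2}$)
$f{\left(s,u \right)} = 108 + 97 u$
$\frac{478727}{\left(R{\left(-68 \right)} + 223641\right) \frac{1}{f{\left(299,n \right)} - 474411}} = \frac{478727}{\left(\left(- \frac{5}{3} + 4 \left(-68\right)^{2}\right) + 223641\right) \frac{1}{\left(108 + 97 \left(-697\right)\right) - 474411}} = \frac{478727}{\left(\left(- \frac{5}{3} + 4 \cdot 4624\right) + 223641\right) \frac{1}{\left(108 - 67609\right) - 474411}} = \frac{478727}{\left(\left(- \frac{5}{3} + 18496\right) + 223641\right) \frac{1}{-67501 - 474411}} = \frac{478727}{\left(\frac{55483}{3} + 223641\right) \frac{1}{-541912}} = \frac{478727}{\frac{726406}{3} \left(- \frac{1}{541912}\right)} = \frac{478727}{- \frac{363203}{812868}} = 478727 \left(- \frac{812868}{363203}\right) = - \frac{389141859036}{363203}$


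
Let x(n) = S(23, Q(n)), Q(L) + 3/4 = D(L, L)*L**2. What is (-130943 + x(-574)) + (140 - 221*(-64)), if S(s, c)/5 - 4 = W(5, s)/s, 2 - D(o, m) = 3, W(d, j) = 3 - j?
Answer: -2682797/23 ≈ -1.1664e+5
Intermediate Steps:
D(o, m) = -1 (D(o, m) = 2 - 1*3 = 2 - 3 = -1)
Q(L) = -3/4 - L**2
S(s, c) = 20 + 5*(3 - s)/s (S(s, c) = 20 + 5*((3 - s)/s) = 20 + 5*(3 - s)/s)
x(n) = 360/23 (x(n) = 15 + 15/23 = 360/23)
(-130943 + x(-574)) + (140 - 221*(-64)) = (-130943 + 360/23) + (140 - 221*(-64)) = -3011329/23 + (140 + 14144) = -3011329/23 + 14284 = -2682797/23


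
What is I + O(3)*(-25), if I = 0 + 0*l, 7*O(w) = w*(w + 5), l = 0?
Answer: -600/7 ≈ -85.714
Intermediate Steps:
O(w) = w*(5 + w)/7 (O(w) = (w*(w + 5))/7 = (w*(5 + w))/7 = w*(5 + w)/7)
I = 0 (I = 0 + 0*0 = 0 + 0 = 0)
I + O(3)*(-25) = 0 + ((⅐)*3*(5 + 3))*(-25) = 0 + ((⅐)*3*8)*(-25) = 0 + (24/7)*(-25) = 0 - 600/7 = -600/7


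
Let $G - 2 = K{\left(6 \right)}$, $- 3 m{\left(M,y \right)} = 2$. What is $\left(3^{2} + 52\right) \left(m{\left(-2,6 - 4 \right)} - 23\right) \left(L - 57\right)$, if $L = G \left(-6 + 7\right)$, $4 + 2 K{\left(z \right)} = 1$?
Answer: $\frac{489403}{6} \approx 81567.0$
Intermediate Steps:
$m{\left(M,y \right)} = - \frac{2}{3}$ ($m{\left(M,y \right)} = \left(- \frac{1}{3}\right) 2 = - \frac{2}{3}$)
$K{\left(z \right)} = - \frac{3}{2}$ ($K{\left(z \right)} = -2 + \frac{1}{2} \cdot 1 = -2 + \frac{1}{2} = - \frac{3}{2}$)
$G = \frac{1}{2}$ ($G = 2 - \frac{3}{2} = \frac{1}{2} \approx 0.5$)
$L = \frac{1}{2}$ ($L = \frac{-6 + 7}{2} = \frac{1}{2} \cdot 1 = \frac{1}{2} \approx 0.5$)
$\left(3^{2} + 52\right) \left(m{\left(-2,6 - 4 \right)} - 23\right) \left(L - 57\right) = \left(3^{2} + 52\right) \left(- \frac{2}{3} - 23\right) \left(\frac{1}{2} - 57\right) = \left(9 + 52\right) \left(- \frac{71}{3}\right) \left(- \frac{113}{2}\right) = 61 \left(- \frac{71}{3}\right) \left(- \frac{113}{2}\right) = \left(- \frac{4331}{3}\right) \left(- \frac{113}{2}\right) = \frac{489403}{6}$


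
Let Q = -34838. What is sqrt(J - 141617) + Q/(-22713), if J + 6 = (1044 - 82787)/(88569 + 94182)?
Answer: 34838/22713 + 2*I*sqrt(1182482423975154)/182751 ≈ 1.5338 + 376.33*I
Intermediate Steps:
J = -1178249/182751 (J = -6 + (1044 - 82787)/(88569 + 94182) = -6 - 81743/182751 = -1178249/182751 ≈ -6.4473)
sqrt(J - 141617) + Q/(-22713) = sqrt(-1178249/182751 - 141617) - 34838/(-22713) = sqrt(-25881826616/182751) - 34838*(-1/22713) = 2*I*sqrt(1182482423975154)/182751 + 34838/22713 = 34838/22713 + 2*I*sqrt(1182482423975154)/182751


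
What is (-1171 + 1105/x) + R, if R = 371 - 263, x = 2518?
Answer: -2675529/2518 ≈ -1062.6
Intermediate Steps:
R = 108
(-1171 + 1105/x) + R = (-1171 + 1105/2518) + 108 = -2947473/2518 + 108 = -2675529/2518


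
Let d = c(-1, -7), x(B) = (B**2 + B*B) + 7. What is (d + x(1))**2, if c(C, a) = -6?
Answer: 9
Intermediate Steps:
x(B) = 7 + 2*B**2 (x(B) = (B**2 + B**2) + 7 = 2*B**2 + 7 = 7 + 2*B**2)
d = -6
(d + x(1))**2 = (-6 + (7 + 2*1**2))**2 = (-6 + (7 + 2*1))**2 = (-6 + (7 + 2))**2 = (-6 + 9)**2 = 3**2 = 9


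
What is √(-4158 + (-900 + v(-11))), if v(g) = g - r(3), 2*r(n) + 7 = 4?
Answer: I*√20270/2 ≈ 71.186*I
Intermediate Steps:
r(n) = -3/2 (r(n) = -7/2 + (½)*4 = -7/2 + 2 = -3/2)
v(g) = 3/2 + g (v(g) = g - 1*(-3/2) = g + 3/2 = 3/2 + g)
√(-4158 + (-900 + v(-11))) = √(-4158 + (-900 + (3/2 - 11))) = √(-4158 + (-900 - 19/2)) = √(-4158 - 1819/2) = √(-10135/2) = I*√20270/2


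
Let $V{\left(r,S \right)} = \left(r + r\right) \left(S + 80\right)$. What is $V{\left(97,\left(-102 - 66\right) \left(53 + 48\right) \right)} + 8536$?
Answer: $-3267736$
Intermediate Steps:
$V{\left(r,S \right)} = 2 r \left(80 + S\right)$
$V{\left(97,\left(-102 - 66\right) \left(53 + 48\right) \right)} + 8536 = 2 \cdot 97 \left(80 + \left(-102 - 66\right) \left(53 + 48\right)\right) + 8536 = 2 \cdot 97 \left(80 - 16968\right) + 8536 = 2 \cdot 97 \left(-16888\right) + 8536 = -3276272 + 8536 = -3267736$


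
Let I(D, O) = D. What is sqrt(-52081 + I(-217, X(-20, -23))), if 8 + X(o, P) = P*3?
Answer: I*sqrt(52298) ≈ 228.69*I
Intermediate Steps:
X(o, P) = -8 + 3*P (X(o, P) = -8 + P*3 = -8 + 3*P)
sqrt(-52081 + I(-217, X(-20, -23))) = sqrt(-52081 - 217) = sqrt(-52298) = I*sqrt(52298)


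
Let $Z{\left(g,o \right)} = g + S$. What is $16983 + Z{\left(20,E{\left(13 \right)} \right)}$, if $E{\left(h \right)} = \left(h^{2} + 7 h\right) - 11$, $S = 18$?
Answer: $17021$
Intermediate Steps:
$E{\left(h \right)} = -11 + h^{2} + 7 h$
$Z{\left(g,o \right)} = 18 + g$ ($Z{\left(g,o \right)} = g + 18 = 18 + g$)
$16983 + Z{\left(20,E{\left(13 \right)} \right)} = 16983 + \left(18 + 20\right) = 16983 + 38 = 17021$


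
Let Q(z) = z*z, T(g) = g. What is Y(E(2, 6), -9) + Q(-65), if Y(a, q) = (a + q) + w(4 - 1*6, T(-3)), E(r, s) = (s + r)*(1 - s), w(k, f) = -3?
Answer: 4173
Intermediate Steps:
Q(z) = z²
E(r, s) = (1 - s)*(r + s) (E(r, s) = (r + s)*(1 - s) = (1 - s)*(r + s))
Y(a, q) = -3 + a + q (Y(a, q) = (a + q) - 3 = -3 + a + q)
Y(E(2, 6), -9) + Q(-65) = (-3 + (2 + 6 - 1*6² - 1*2*6) - 9) + (-65)² = (-3 + (2 + 6 - 1*36 - 12) - 9) + 4225 = (-3 + (2 + 6 - 36 - 12) - 9) + 4225 = (-3 - 40 - 9) + 4225 = -52 + 4225 = 4173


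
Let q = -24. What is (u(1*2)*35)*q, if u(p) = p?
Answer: -1680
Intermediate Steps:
(u(1*2)*35)*q = ((1*2)*35)*(-24) = (2*35)*(-24) = 70*(-24) = -1680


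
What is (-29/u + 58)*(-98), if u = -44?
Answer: -126469/22 ≈ -5748.6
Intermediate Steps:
(-29/u + 58)*(-98) = (-29/(-44) + 58)*(-98) = (-29*(-1/44) + 58)*(-98) = (29/44 + 58)*(-98) = (2581/44)*(-98) = -126469/22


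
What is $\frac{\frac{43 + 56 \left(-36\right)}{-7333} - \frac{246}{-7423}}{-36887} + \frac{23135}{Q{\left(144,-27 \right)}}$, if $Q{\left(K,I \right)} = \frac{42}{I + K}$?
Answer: $\frac{258803742377115041}{4015729739866} \approx 64448.0$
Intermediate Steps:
$\frac{\frac{43 + 56 \left(-36\right)}{-7333} - \frac{246}{-7423}}{-36887} + \frac{23135}{Q{\left(144,-27 \right)}} = \frac{\frac{43 + 56 \left(-36\right)}{-7333} - \frac{246}{-7423}}{-36887} + \frac{23135}{42 \frac{1}{-27 + 144}} = \left(\left(43 - 2016\right) \left(- \frac{1}{7333}\right) - - \frac{246}{7423}\right) \left(- \frac{1}{36887}\right) + \frac{23135}{42 \cdot \frac{1}{117}} = \left(\left(-1973\right) \left(- \frac{1}{7333}\right) + \frac{246}{7423}\right) \left(- \frac{1}{36887}\right) + \frac{23135}{42 \cdot \frac{1}{117}} = \left(\frac{1973}{7333} + \frac{246}{7423}\right) \left(- \frac{1}{36887}\right) + \frac{23135}{\frac{14}{39}} = \frac{16449497}{54432859} \left(- \frac{1}{36887}\right) + 23135 \cdot \frac{39}{14} = - \frac{16449497}{2007864869933} + \frac{128895}{2} = \frac{258803742377115041}{4015729739866}$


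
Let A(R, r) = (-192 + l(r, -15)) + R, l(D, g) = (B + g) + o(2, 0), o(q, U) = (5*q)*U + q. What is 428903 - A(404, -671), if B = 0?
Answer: 428704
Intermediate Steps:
o(q, U) = q + 5*U*q (o(q, U) = 5*U*q + q = q + 5*U*q)
l(D, g) = 2 + g (l(D, g) = (0 + g) + 2*(1 + 5*0) = g + 2*(1 + 0) = g + 2*1 = g + 2 = 2 + g)
A(R, r) = -205 + R (A(R, r) = (-192 + (2 - 15)) + R = (-192 - 13) + R = -205 + R)
428903 - A(404, -671) = 428903 - (-205 + 404) = 428903 - 1*199 = 428903 - 199 = 428704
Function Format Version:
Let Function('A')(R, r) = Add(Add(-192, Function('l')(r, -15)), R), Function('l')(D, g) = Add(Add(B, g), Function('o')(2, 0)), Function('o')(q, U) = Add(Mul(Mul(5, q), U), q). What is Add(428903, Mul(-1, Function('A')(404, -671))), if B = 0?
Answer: 428704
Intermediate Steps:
Function('o')(q, U) = Add(q, Mul(5, U, q)) (Function('o')(q, U) = Add(Mul(5, U, q), q) = Add(q, Mul(5, U, q)))
Function('l')(D, g) = Add(2, g) (Function('l')(D, g) = Add(Add(0, g), Mul(2, Add(1, Mul(5, 0)))) = Add(g, Mul(2, Add(1, 0))) = Add(g, Mul(2, 1)) = Add(g, 2) = Add(2, g))
Function('A')(R, r) = Add(-205, R) (Function('A')(R, r) = Add(Add(-192, Add(2, -15)), R) = Add(Add(-192, -13), R) = Add(-205, R))
Add(428903, Mul(-1, Function('A')(404, -671))) = Add(428903, Mul(-1, Add(-205, 404))) = Add(428903, Mul(-1, 199)) = Add(428903, -199) = 428704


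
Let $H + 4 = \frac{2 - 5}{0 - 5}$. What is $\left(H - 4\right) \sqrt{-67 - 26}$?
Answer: $- \frac{37 i \sqrt{93}}{5} \approx - 71.363 i$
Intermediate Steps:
$H = - \frac{17}{5}$ ($H = -4 + \frac{2 - 5}{0 - 5} = -4 + \frac{1}{-5} \left(-3\right) = -4 - - \frac{3}{5} = -4 + \frac{3}{5} = - \frac{17}{5} \approx -3.4$)
$\left(H - 4\right) \sqrt{-67 - 26} = \left(- \frac{17}{5} - 4\right) \sqrt{-67 - 26} = - \frac{37 \sqrt{-93}}{5} = - \frac{37 i \sqrt{93}}{5}$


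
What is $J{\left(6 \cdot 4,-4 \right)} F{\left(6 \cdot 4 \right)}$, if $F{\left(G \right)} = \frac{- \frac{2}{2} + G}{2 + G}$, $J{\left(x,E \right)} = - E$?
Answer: $\frac{46}{13} \approx 3.5385$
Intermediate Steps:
$F{\left(G \right)} = \frac{-1 + G}{2 + G}$ ($F{\left(G \right)} = \frac{\left(-2\right) \frac{1}{2} + G}{2 + G} = \frac{-1 + G}{2 + G}$)
$J{\left(6 \cdot 4,-4 \right)} F{\left(6 \cdot 4 \right)} = \left(-1\right) \left(-4\right) \frac{-1 + 6 \cdot 4}{2 + 6 \cdot 4} = 4 \frac{-1 + 24}{2 + 24} = 4 \cdot \frac{1}{26} \cdot 23 = 4 \cdot \frac{23}{26} = \frac{46}{13}$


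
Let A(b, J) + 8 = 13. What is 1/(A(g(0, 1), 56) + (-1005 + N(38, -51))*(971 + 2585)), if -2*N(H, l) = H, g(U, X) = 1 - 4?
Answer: -1/3641339 ≈ -2.7462e-7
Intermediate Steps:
g(U, X) = -3
N(H, l) = -H/2
A(b, J) = 5 (A(b, J) = -8 + 13 = 5)
1/(A(g(0, 1), 56) + (-1005 + N(38, -51))*(971 + 2585)) = 1/(5 + (-1005 - ½*38)*(971 + 2585)) = 1/(5 + (-1005 - 19)*3556) = 1/(5 - 1024*3556) = 1/(5 - 3641344) = 1/(-3641339) = -1/3641339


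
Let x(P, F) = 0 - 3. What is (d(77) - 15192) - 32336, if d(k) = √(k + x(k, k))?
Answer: -47528 + √74 ≈ -47519.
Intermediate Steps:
x(P, F) = -3
d(k) = √(-3 + k) (d(k) = √(k - 3) = √(-3 + k))
(d(77) - 15192) - 32336 = (√(-3 + 77) - 15192) - 32336 = (√74 - 15192) - 32336 = (-15192 + √74) - 32336 = -47528 + √74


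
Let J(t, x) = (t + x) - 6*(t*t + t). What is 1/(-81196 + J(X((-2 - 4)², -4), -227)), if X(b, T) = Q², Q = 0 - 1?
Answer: -1/81434 ≈ -1.2280e-5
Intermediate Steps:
Q = -1
X(b, T) = 1 (X(b, T) = (-1)² = 1)
J(t, x) = x - 6*t² - 5*t (J(t, x) = (t + x) - 6*(t² + t) = (t + x) - 6*(t + t²) = (t + x) + (-6*t - 6*t²) = x - 6*t² - 5*t)
1/(-81196 + J(X((-2 - 4)², -4), -227)) = 1/(-81196 + (-227 - 6*1² - 5*1)) = 1/(-81196 + (-227 - 6*1 - 5)) = 1/(-81196 + (-227 - 6 - 5)) = 1/(-81196 - 238) = 1/(-81434) = -1/81434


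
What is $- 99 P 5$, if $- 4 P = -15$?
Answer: $- \frac{7425}{4} \approx -1856.3$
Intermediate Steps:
$P = \frac{15}{4}$ ($P = \left(- \frac{1}{4}\right) \left(-15\right) = \frac{15}{4} \approx 3.75$)
$- 99 P 5 = \left(-99\right) \frac{15}{4} \cdot 5 = \left(- \frac{1485}{4}\right) 5 = - \frac{7425}{4}$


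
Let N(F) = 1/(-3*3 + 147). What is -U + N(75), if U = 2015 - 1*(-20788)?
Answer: -3146813/138 ≈ -22803.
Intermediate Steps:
U = 22803 (U = 2015 + 20788 = 22803)
N(F) = 1/138 (N(F) = 1/(-9 + 147) = 1/138)
-U + N(75) = -1*22803 + 1/138 = -22803 + 1/138 = -3146813/138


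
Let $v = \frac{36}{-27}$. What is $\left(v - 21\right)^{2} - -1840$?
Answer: $\frac{21049}{9} \approx 2338.8$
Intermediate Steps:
$v = - \frac{4}{3}$ ($v = 36 \left(- \frac{1}{27}\right) = - \frac{4}{3} \approx -1.3333$)
$\left(v - 21\right)^{2} - -1840 = \left(- \frac{4}{3} - 21\right)^{2} - -1840 = \left(- \frac{67}{3}\right)^{2} + 1840 = \frac{4489}{9} + 1840 = \frac{21049}{9}$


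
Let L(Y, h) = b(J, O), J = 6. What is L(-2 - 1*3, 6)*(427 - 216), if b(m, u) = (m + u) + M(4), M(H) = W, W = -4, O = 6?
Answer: 1688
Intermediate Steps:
M(H) = -4
b(m, u) = -4 + m + u (b(m, u) = (m + u) - 4 = -4 + m + u)
L(Y, h) = 8 (L(Y, h) = -4 + 6 + 6 = 8)
L(-2 - 1*3, 6)*(427 - 216) = 8*(427 - 216) = 8*211 = 1688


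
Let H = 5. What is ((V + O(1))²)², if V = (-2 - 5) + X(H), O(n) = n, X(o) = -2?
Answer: 4096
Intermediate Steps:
V = -9 (V = (-2 - 5) - 2 = -7 - 2 = -9)
((V + O(1))²)² = ((-9 + 1)²)² = ((-8)²)² = 64² = 4096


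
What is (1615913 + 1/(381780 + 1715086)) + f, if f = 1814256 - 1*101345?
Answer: 6980097865585/2096866 ≈ 3.3288e+6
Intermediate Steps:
f = 1712911 (f = 1814256 - 101345 = 1712911)
(1615913 + 1/(381780 + 1715086)) + f = (1615913 + 1/(381780 + 1715086)) + 1712911 = (1615913 + 1/2096866) + 1712911 = 3388353028659/2096866 + 1712911 = 6980097865585/2096866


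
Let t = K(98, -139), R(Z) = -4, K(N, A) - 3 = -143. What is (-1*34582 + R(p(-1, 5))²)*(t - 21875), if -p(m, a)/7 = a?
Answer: 760970490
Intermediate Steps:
K(N, A) = -140 (K(N, A) = 3 - 143 = -140)
p(m, a) = -7*a
t = -140
(-1*34582 + R(p(-1, 5))²)*(t - 21875) = (-1*34582 + (-4)²)*(-140 - 21875) = (-34582 + 16)*(-22015) = -34566*(-22015) = 760970490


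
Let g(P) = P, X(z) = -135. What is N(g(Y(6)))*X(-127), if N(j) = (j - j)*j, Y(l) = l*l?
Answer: 0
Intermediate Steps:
Y(l) = l**2
N(j) = 0 (N(j) = 0*j = 0)
N(g(Y(6)))*X(-127) = 0*(-135) = 0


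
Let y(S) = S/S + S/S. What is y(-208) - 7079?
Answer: -7077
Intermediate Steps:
y(S) = 2 (y(S) = 1 + 1 = 2)
y(-208) - 7079 = 2 - 7079 = -7077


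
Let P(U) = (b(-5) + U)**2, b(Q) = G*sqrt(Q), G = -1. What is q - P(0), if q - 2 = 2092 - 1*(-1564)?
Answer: 3663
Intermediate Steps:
q = 3658 (q = 2 + (2092 - 1*(-1564)) = 2 + (2092 + 1564) = 2 + 3656 = 3658)
b(Q) = -sqrt(Q)
P(U) = (U - I*sqrt(5))**2 (P(U) = (-sqrt(-5) + U)**2 = (-I*sqrt(5) + U)**2 = (U - I*sqrt(5))**2)
q - P(0) = 3658 - (0 - I*sqrt(5))**2 = 3658 - (-I*sqrt(5))**2 = 3658 - 1*(-5) = 3658 + 5 = 3663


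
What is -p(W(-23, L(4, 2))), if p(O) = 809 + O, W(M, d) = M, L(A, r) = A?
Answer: -786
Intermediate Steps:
-p(W(-23, L(4, 2))) = -(809 - 23) = -1*786 = -786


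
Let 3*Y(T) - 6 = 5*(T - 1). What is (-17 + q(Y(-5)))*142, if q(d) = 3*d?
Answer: -5822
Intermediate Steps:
Y(T) = 1/3 + 5*T/3 (Y(T) = 2 + (5*(T - 1))/3 = 2 + (5*(-1 + T))/3 = 2 + (-5 + 5*T)/3 = 2 + (-5/3 + 5*T/3) = 1/3 + 5*T/3)
(-17 + q(Y(-5)))*142 = (-17 + 3*(1/3 + (5/3)*(-5)))*142 = (-17 + 3*(1/3 - 25/3))*142 = (-17 + 3*(-8))*142 = (-17 - 24)*142 = -41*142 = -5822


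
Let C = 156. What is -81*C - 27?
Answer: -12663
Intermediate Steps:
-81*C - 27 = -81*156 - 27 = -12636 - 27 = -12663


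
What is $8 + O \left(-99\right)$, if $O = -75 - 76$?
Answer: $14957$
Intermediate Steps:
$O = -151$
$8 + O \left(-99\right) = 8 - -14949 = 8 + 14949 = 14957$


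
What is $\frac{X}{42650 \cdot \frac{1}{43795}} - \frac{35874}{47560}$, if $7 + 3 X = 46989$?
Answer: $\frac{978537572981}{60853020} \approx 16080.0$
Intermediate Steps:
$X = \frac{46982}{3}$ ($X = - \frac{7}{3} + \frac{1}{3} \cdot 46989 = - \frac{7}{3} + 15663 = \frac{46982}{3} \approx 15661.0$)
$\frac{X}{42650 \cdot \frac{1}{43795}} - \frac{35874}{47560} = \frac{46982}{3 \cdot \frac{42650}{43795}} - \frac{35874}{47560} = \frac{46982}{3 \cdot 42650 \cdot \frac{1}{43795}} - \frac{17937}{23780} = \frac{46982}{3 \cdot \frac{8530}{8759}} - \frac{17937}{23780} = \frac{46982}{3} \cdot \frac{8759}{8530} - \frac{17937}{23780} = \frac{205757669}{12795} - \frac{17937}{23780} = \frac{978537572981}{60853020}$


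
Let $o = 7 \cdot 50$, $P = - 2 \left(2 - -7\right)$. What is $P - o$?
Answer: $-368$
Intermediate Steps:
$P = -18$ ($P = - 2 \left(2 + 7\right) = \left(-2\right) 9 = -18$)
$o = 350$
$P - o = -18 - 350 = -368$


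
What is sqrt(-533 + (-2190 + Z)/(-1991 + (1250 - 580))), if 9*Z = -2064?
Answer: I*sqrt(8342198223)/3963 ≈ 23.047*I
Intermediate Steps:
Z = -688/3 (Z = (1/9)*(-2064) = -688/3 ≈ -229.33)
sqrt(-533 + (-2190 + Z)/(-1991 + (1250 - 580))) = sqrt(-533 + (-2190 - 688/3)/(-1991 + (1250 - 580))) = sqrt(-533 - 7258/(3*(-1991 + 670))) = sqrt(-533 - 7258/3/(-1321)) = sqrt(-533 - 7258/3*(-1/1321)) = sqrt(-533 + 7258/3963) = sqrt(-2105021/3963) = I*sqrt(8342198223)/3963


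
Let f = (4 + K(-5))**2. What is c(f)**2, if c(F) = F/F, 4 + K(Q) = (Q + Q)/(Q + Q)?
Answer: 1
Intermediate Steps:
K(Q) = -3 (K(Q) = -4 + (Q + Q)/(Q + Q) = -4 + (2*Q)/((2*Q)) = -4 + (2*Q)*(1/(2*Q)) = -4 + 1 = -3)
f = 1 (f = (4 - 3)**2 = 1**2 = 1)
c(F) = 1
c(f)**2 = 1**2 = 1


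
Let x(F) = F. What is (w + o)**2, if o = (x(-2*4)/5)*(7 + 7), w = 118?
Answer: 228484/25 ≈ 9139.4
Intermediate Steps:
o = -112/5 (o = (-2*4/5)*(7 + 7) = -8*1/5*14 = -8/5*14 = -112/5 ≈ -22.400)
(w + o)**2 = (118 - 112/5)**2 = (478/5)**2 = 228484/25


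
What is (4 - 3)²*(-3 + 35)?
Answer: 32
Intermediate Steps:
(4 - 3)²*(-3 + 35) = 1²*32 = 1*32 = 32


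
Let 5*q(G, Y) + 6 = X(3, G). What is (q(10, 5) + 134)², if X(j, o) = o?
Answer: 454276/25 ≈ 18171.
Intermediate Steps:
q(G, Y) = -6/5 + G/5
(q(10, 5) + 134)² = ((-6/5 + (⅕)*10) + 134)² = ((-6/5 + 2) + 134)² = (⅘ + 134)² = (674/5)² = 454276/25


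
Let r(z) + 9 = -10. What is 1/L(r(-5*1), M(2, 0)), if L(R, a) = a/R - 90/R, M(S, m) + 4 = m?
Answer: 19/94 ≈ 0.20213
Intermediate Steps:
M(S, m) = -4 + m
r(z) = -19 (r(z) = -9 - 10 = -19)
L(R, a) = -90/R + a/R
1/L(r(-5*1), M(2, 0)) = 1/((-90 + (-4 + 0))/(-19)) = 1/(-(-90 - 4)/19) = 1/(-1/19*(-94)) = 1/(94/19) = 19/94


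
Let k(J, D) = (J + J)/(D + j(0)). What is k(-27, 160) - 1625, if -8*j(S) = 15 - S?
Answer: -2056057/1265 ≈ -1625.3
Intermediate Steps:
j(S) = -15/8 + S/8 (j(S) = -(15 - S)/8 = -15/8 + S/8)
k(J, D) = 2*J/(-15/8 + D) (k(J, D) = (J + J)/(D + (-15/8 + (1/8)*0)) = (2*J)/(D + (-15/8 + 0)) = (2*J)/(D - 15/8) = (2*J)/(-15/8 + D) = 2*J/(-15/8 + D))
k(-27, 160) - 1625 = 16*(-27)/(-15 + 8*160) - 1625 = 16*(-27)/(-15 + 1280) - 1625 = 16*(-27)/1265 - 1625 = 16*(-27)*(1/1265) - 1625 = -432/1265 - 1625 = -2056057/1265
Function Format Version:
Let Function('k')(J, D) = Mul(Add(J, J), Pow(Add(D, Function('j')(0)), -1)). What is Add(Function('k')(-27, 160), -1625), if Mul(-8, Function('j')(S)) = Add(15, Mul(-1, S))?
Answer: Rational(-2056057, 1265) ≈ -1625.3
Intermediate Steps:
Function('j')(S) = Add(Rational(-15, 8), Mul(Rational(1, 8), S)) (Function('j')(S) = Mul(Rational(-1, 8), Add(15, Mul(-1, S))) = Add(Rational(-15, 8), Mul(Rational(1, 8), S)))
Function('k')(J, D) = Mul(2, J, Pow(Add(Rational(-15, 8), D), -1)) (Function('k')(J, D) = Mul(Add(J, J), Pow(Add(D, Add(Rational(-15, 8), Mul(Rational(1, 8), 0))), -1)) = Mul(Mul(2, J), Pow(Add(D, Add(Rational(-15, 8), 0)), -1)) = Mul(Mul(2, J), Pow(Add(D, Rational(-15, 8)), -1)) = Mul(Mul(2, J), Pow(Add(Rational(-15, 8), D), -1)) = Mul(2, J, Pow(Add(Rational(-15, 8), D), -1)))
Add(Function('k')(-27, 160), -1625) = Add(Mul(16, -27, Pow(Add(-15, Mul(8, 160)), -1)), -1625) = Add(Mul(16, -27, Pow(Add(-15, 1280), -1)), -1625) = Add(Mul(16, -27, Pow(1265, -1)), -1625) = Add(Mul(16, -27, Rational(1, 1265)), -1625) = Add(Rational(-432, 1265), -1625) = Rational(-2056057, 1265)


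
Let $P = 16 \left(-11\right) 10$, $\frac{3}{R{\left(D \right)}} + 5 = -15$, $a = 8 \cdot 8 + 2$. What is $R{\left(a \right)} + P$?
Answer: $- \frac{35203}{20} \approx -1760.2$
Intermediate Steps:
$a = 66$ ($a = 64 + 2 = 66$)
$R{\left(D \right)} = - \frac{3}{20}$ ($R{\left(D \right)} = \frac{3}{-5 - 15} = \frac{3}{-20} = 3 \left(- \frac{1}{20}\right) = - \frac{3}{20}$)
$P = -1760$ ($P = \left(-176\right) 10 = -1760$)
$R{\left(a \right)} + P = - \frac{3}{20} - 1760 = - \frac{35203}{20}$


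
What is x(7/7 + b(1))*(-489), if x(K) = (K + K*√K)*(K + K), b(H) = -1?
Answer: 0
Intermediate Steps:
x(K) = 2*K*(K + K^(3/2)) (x(K) = (K + K^(3/2))*(2*K) = 2*K*(K + K^(3/2)))
x(7/7 + b(1))*(-489) = (2*(7/7 - 1)² + 2*(7/7 - 1)^(5/2))*(-489) = (2*(7*(⅐) - 1)² + 2*(7*(⅐) - 1)^(5/2))*(-489) = (2*(1 - 1)² + 2*(1 - 1)^(5/2))*(-489) = (2*0² + 2*0^(5/2))*(-489) = (2*0 + 2*0)*(-489) = (0 + 0)*(-489) = 0*(-489) = 0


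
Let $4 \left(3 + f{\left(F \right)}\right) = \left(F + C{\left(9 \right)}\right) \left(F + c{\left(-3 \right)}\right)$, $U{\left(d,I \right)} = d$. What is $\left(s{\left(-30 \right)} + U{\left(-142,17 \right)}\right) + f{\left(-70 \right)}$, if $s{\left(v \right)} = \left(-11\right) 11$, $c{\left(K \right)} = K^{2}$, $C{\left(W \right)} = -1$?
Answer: $\frac{3267}{4} \approx 816.75$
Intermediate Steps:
$s{\left(v \right)} = -121$
$f{\left(F \right)} = -3 + \frac{\left(-1 + F\right) \left(9 + F\right)}{4}$ ($f{\left(F \right)} = -3 + \frac{\left(F - 1\right) \left(F + \left(-3\right)^{2}\right)}{4} = -3 + \frac{\left(-1 + F\right) \left(F + 9\right)}{4} = -3 + \frac{\left(-1 + F\right) \left(9 + F\right)}{4}$)
$\left(s{\left(-30 \right)} + U{\left(-142,17 \right)}\right) + f{\left(-70 \right)} = \left(-121 - 142\right) + \left(- \frac{21}{4} + 2 \left(-70\right) + \frac{\left(-70\right)^{2}}{4}\right) = -263 - - \frac{4319}{4} = -263 + \frac{4319}{4} = \frac{3267}{4}$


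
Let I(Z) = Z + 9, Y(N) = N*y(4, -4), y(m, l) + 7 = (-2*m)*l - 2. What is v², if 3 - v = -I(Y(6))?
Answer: 22500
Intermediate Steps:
y(m, l) = -9 - 2*l*m (y(m, l) = -7 + ((-2*m)*l - 2) = -7 + (-2*l*m - 2) = -7 + (-2 - 2*l*m) = -9 - 2*l*m)
Y(N) = 23*N (Y(N) = N*(-9 - 2*(-4)*4) = N*(-9 + 32) = N*23 = 23*N)
I(Z) = 9 + Z
v = 150 (v = 3 - (-1)*(9 + 23*6) = 3 - (-1)*(9 + 138) = 3 - (-1)*147 = 3 - 1*(-147) = 3 + 147 = 150)
v² = 150² = 22500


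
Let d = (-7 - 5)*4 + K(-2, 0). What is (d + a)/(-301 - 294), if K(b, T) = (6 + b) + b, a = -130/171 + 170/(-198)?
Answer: 29857/373065 ≈ 0.080032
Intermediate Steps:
a = -1015/627 (a = -130*1/171 + 170*(-1/198) = -130/171 - 85/99 = -1015/627 ≈ -1.6188)
K(b, T) = 6 + 2*b
d = -46 (d = (-7 - 5)*4 + (6 + 2*(-2)) = -12*4 + (6 - 4) = -48 + 2 = -46)
(d + a)/(-301 - 294) = (-46 - 1015/627)/(-301 - 294) = -29857/627/(-595) = -29857/627*(-1/595) = 29857/373065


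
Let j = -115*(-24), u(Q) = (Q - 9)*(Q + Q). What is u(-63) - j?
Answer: 6312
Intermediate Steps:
u(Q) = 2*Q*(-9 + Q) (u(Q) = (-9 + Q)*(2*Q) = 2*Q*(-9 + Q))
j = 2760
u(-63) - j = 2*(-63)*(-9 - 63) - 1*2760 = 2*(-63)*(-72) - 2760 = 9072 - 2760 = 6312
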